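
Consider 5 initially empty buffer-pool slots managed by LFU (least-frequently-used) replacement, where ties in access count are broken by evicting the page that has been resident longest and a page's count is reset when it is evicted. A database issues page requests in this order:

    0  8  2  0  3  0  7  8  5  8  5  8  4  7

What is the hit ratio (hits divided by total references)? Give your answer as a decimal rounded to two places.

0 → miss, frames [0]
8 → miss, frames [0, 8]
2 → miss, frames [0, 8, 2]
0 → hit
3 → miss, frames [0, 8, 2, 3]
0 → hit
7 → miss, frames [0, 8, 2, 3, 7]
8 → hit
5 → miss, evict 2, frames [0, 8, 3, 7, 5]
8 → hit
5 → hit
8 → hit
4 → miss, evict 3, frames [0, 8, 7, 5, 4]
7 → hit
Hits: 7 of 14 references → 7/14 = 0.5000.

0.50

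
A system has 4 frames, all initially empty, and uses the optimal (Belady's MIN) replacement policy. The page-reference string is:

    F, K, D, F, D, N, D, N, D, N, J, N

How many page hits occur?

7

F → fault, frames [F]
K → fault, frames [F, K]
D → fault, frames [F, K, D]
F → hit
D → hit
N → fault, frames [F, K, D, N]
D → hit
N → hit
D → hit
N → hit
J → fault, evict D, frames [F, K, N, J]
N → hit
Hits: 7.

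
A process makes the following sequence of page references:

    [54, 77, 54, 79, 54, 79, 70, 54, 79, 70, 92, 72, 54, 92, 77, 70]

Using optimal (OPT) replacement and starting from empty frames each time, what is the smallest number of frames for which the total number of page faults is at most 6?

f=1: 16 faults
f=2: 10 faults
f=3: 8 faults
f=4: 7 faults
f=5: 6 faults
f=6: 6 faults
Smallest f with faults ≤ 6 is 5.

5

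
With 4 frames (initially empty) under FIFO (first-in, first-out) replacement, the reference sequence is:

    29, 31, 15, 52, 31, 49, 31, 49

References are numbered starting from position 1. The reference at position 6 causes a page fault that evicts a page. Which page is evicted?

pos 1: 29 → miss, frames [29]
pos 2: 31 → miss, frames [29, 31]
pos 3: 15 → miss, frames [29, 31, 15]
pos 4: 52 → miss, frames [29, 31, 15, 52]
pos 5: 31 → hit
pos 6: 49 → miss, evict 29, frames [31, 15, 52, 49]
At position 6, page 29 is evicted.

29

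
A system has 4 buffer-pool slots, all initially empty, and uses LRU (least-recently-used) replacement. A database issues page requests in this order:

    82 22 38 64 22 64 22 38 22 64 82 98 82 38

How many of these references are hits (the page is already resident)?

82 → fault, frames [82]
22 → fault, frames [82, 22]
38 → fault, frames [82, 22, 38]
64 → fault, frames [82, 22, 38, 64]
22 → hit
64 → hit
22 → hit
38 → hit
22 → hit
64 → hit
82 → hit
98 → fault, evict 38, frames [22, 64, 82, 98]
82 → hit
38 → fault, evict 22, frames [64, 98, 82, 38]
Hits: 8.

8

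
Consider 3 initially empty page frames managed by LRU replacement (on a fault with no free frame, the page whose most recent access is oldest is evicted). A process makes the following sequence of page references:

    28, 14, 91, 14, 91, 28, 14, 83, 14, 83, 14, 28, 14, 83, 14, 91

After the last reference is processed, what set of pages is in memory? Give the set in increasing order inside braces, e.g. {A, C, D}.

28: fault, frames {28}
14: fault, frames {28,14}
91: fault, frames {28,14,91}
14: hit
91: hit
28: hit
14: hit
83: fault, evict 91, frames {28,14,83}
14: hit
83: hit
14: hit
28: hit
14: hit
83: hit
14: hit
91: fault, evict 28, frames {83,14,91}

{14, 83, 91}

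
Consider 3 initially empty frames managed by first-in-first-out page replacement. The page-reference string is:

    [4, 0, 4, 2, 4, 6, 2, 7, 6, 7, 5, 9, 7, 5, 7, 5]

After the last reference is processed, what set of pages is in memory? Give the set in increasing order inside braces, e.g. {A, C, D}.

4 -> fault, frames {4}
0 -> fault, frames {4,0}
4 -> hit
2 -> fault, frames {4,0,2}
4 -> hit
6 -> fault, evict 4, frames {0,2,6}
2 -> hit
7 -> fault, evict 0, frames {2,6,7}
6 -> hit
7 -> hit
5 -> fault, evict 2, frames {6,7,5}
9 -> fault, evict 6, frames {7,5,9}
7 -> hit
5 -> hit
7 -> hit
5 -> hit

{5, 7, 9}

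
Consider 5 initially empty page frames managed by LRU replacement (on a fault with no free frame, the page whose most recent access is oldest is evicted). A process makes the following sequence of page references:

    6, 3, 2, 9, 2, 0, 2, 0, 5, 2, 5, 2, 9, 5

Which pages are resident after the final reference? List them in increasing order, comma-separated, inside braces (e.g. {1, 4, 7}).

{0, 2, 3, 5, 9}

6 → fault, frames (6)
3 → fault, frames (6 3)
2 → fault, frames (6 3 2)
9 → fault, frames (6 3 2 9)
2 → hit
0 → fault, frames (6 3 9 2 0)
2 → hit
0 → hit
5 → fault, evict 6, frames (3 9 2 0 5)
2 → hit
5 → hit
2 → hit
9 → hit
5 → hit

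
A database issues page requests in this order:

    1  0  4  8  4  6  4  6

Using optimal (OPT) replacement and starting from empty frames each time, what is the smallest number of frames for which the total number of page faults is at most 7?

2

f=1: 8 faults
f=2: 5 faults
f=3: 5 faults
f=4: 5 faults
f=5: 5 faults
Smallest f with faults ≤ 7 is 2.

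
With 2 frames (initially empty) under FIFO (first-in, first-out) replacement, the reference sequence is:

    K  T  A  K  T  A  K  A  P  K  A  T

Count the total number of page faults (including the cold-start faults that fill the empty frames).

K → fault, frames [K]
T → fault, frames [K, T]
A → fault, evict K, frames [T, A]
K → fault, evict T, frames [A, K]
T → fault, evict A, frames [K, T]
A → fault, evict K, frames [T, A]
K → fault, evict T, frames [A, K]
A → hit
P → fault, evict A, frames [K, P]
K → hit
A → fault, evict K, frames [P, A]
T → fault, evict P, frames [A, T]
Page faults: 10.

10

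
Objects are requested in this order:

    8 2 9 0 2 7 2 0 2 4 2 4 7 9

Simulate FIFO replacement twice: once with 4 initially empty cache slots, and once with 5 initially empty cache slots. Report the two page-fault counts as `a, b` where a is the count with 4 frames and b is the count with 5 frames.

8, 6

4 frames: F F F F . F . . . F F . . F → 8 faults.
5 frames: F F F F . F . . . F . . . . → 6 faults.
6 < 8: adding a frame reduced faults, as is typical.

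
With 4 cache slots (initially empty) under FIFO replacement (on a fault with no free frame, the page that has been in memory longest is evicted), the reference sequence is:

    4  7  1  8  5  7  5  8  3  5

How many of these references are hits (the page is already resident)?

4

4 -> fault, frames {4}
7 -> fault, frames {4,7}
1 -> fault, frames {4,7,1}
8 -> fault, frames {4,7,1,8}
5 -> fault, evict 4, frames {7,1,8,5}
7 -> hit
5 -> hit
8 -> hit
3 -> fault, evict 7, frames {1,8,5,3}
5 -> hit
Hits: 4.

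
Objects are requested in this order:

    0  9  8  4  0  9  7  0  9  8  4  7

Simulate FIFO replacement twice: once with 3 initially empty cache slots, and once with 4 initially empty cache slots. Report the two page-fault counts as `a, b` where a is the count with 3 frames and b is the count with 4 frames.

9, 10

3 frames: F F F F F F F . . F F . → 9 faults.
4 frames: F F F F . . F F F F F F → 10 faults.
10 > 9: adding a frame increased faults — Belady's anomaly.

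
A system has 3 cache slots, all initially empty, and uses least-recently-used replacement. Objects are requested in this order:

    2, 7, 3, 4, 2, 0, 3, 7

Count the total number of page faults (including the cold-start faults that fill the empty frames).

8

2 -> fault, frames [2]
7 -> fault, frames [2, 7]
3 -> fault, frames [2, 7, 3]
4 -> fault, evict 2, frames [7, 3, 4]
2 -> fault, evict 7, frames [3, 4, 2]
0 -> fault, evict 3, frames [4, 2, 0]
3 -> fault, evict 4, frames [2, 0, 3]
7 -> fault, evict 2, frames [0, 3, 7]
Page faults: 8.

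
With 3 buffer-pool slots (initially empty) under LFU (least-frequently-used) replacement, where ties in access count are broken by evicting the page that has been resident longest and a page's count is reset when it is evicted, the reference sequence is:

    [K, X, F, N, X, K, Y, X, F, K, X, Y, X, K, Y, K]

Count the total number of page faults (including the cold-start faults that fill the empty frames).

9

K -> fault, frames [K]
X -> fault, frames [K, X]
F -> fault, frames [K, X, F]
N -> fault, evict K, frames [X, F, N]
X -> hit
K -> fault, evict F, frames [X, N, K]
Y -> fault, evict N, frames [X, K, Y]
X -> hit
F -> fault, evict K, frames [X, Y, F]
K -> fault, evict Y, frames [X, F, K]
X -> hit
Y -> fault, evict F, frames [X, K, Y]
X -> hit
K -> hit
Y -> hit
K -> hit
Page faults: 9.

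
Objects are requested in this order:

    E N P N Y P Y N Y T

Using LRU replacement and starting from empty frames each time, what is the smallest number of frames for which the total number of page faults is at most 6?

f=1: 10 faults
f=2: 7 faults
f=3: 5 faults
f=4: 5 faults
f=5: 5 faults
Smallest f with faults ≤ 6 is 3.

3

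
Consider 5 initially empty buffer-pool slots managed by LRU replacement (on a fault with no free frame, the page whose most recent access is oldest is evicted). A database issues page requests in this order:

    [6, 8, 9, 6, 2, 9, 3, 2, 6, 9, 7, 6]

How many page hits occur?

6 -> miss, frames {6}
8 -> miss, frames {6,8}
9 -> miss, frames {6,8,9}
6 -> hit
2 -> miss, frames {8,9,6,2}
9 -> hit
3 -> miss, frames {8,6,2,9,3}
2 -> hit
6 -> hit
9 -> hit
7 -> miss, evict 8, frames {3,2,6,9,7}
6 -> hit
Hits: 6.

6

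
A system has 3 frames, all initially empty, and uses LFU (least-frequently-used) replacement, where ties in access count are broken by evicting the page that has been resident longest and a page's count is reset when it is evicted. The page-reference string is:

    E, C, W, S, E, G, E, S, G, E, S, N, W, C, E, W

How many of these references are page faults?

E -> fault, frames {E}
C -> fault, frames {E,C}
W -> fault, frames {E,C,W}
S -> fault, evict E, frames {C,W,S}
E -> fault, evict C, frames {W,S,E}
G -> fault, evict W, frames {S,E,G}
E -> hit
S -> hit
G -> hit
E -> hit
S -> hit
N -> fault, evict G, frames {S,E,N}
W -> fault, evict N, frames {S,E,W}
C -> fault, evict W, frames {S,E,C}
E -> hit
W -> fault, evict C, frames {S,E,W}
Page faults: 10.

10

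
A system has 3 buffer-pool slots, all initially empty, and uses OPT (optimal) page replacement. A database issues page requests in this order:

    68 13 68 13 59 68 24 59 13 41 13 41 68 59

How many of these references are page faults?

68 → fault, frames {68}
13 → fault, frames {68,13}
68 → hit
13 → hit
59 → fault, frames {68,13,59}
68 → hit
24 → fault, evict 68, frames {13,59,24}
59 → hit
13 → hit
41 → fault, evict 24, frames {13,59,41}
13 → hit
41 → hit
68 → fault, evict 41, frames {13,59,68}
59 → hit
Page faults: 6.

6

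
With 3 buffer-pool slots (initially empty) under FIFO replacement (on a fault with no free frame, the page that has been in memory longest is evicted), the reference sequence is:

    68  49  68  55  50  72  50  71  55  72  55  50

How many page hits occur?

4

68 -> miss, frames [68]
49 -> miss, frames [68, 49]
68 -> hit
55 -> miss, frames [68, 49, 55]
50 -> miss, evict 68, frames [49, 55, 50]
72 -> miss, evict 49, frames [55, 50, 72]
50 -> hit
71 -> miss, evict 55, frames [50, 72, 71]
55 -> miss, evict 50, frames [72, 71, 55]
72 -> hit
55 -> hit
50 -> miss, evict 72, frames [71, 55, 50]
Hits: 4.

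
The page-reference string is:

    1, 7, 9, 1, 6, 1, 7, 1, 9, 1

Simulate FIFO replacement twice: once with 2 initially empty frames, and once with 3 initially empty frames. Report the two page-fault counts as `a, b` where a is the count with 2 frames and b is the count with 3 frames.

8, 7

2 frames: F F F F F . F F F . → 8 faults.
3 frames: F F F . F F F . F . → 7 faults.
7 < 8: adding a frame reduced faults, as is typical.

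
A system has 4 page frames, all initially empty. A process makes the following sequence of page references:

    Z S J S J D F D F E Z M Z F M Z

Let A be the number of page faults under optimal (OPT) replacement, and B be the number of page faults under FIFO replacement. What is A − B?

-1

Under OPT: F F F . . F F . . F . F . . . . → 7 faults.
Under FIFO: F F F . . F F . . F F F . . . . → 8 faults.
A − B = 7 − 8 = -1.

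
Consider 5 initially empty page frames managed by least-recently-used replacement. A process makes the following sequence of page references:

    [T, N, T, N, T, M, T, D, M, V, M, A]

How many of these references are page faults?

6

T -> miss, frames [T]
N -> miss, frames [T, N]
T -> hit
N -> hit
T -> hit
M -> miss, frames [N, T, M]
T -> hit
D -> miss, frames [N, M, T, D]
M -> hit
V -> miss, frames [N, T, D, M, V]
M -> hit
A -> miss, evict N, frames [T, D, V, M, A]
Page faults: 6.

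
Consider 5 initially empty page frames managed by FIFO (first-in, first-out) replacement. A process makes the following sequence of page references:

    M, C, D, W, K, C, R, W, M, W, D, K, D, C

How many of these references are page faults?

8

M: miss, frames [M]
C: miss, frames [M, C]
D: miss, frames [M, C, D]
W: miss, frames [M, C, D, W]
K: miss, frames [M, C, D, W, K]
C: hit
R: miss, evict M, frames [C, D, W, K, R]
W: hit
M: miss, evict C, frames [D, W, K, R, M]
W: hit
D: hit
K: hit
D: hit
C: miss, evict D, frames [W, K, R, M, C]
Page faults: 8.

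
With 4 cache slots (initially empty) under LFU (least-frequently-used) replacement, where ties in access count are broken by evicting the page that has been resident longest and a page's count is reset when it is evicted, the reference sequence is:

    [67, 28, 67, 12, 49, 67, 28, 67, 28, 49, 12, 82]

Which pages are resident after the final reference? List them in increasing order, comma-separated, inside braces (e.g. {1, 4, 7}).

67 → fault, frames {67}
28 → fault, frames {67,28}
67 → hit
12 → fault, frames {67,28,12}
49 → fault, frames {67,28,12,49}
67 → hit
28 → hit
67 → hit
28 → hit
49 → hit
12 → hit
82 → fault, evict 12, frames {67,28,49,82}

{28, 49, 67, 82}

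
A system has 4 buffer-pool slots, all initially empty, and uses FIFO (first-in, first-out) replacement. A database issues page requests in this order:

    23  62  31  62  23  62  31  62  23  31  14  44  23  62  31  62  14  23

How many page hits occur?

9

23 → miss, frames {23}
62 → miss, frames {23,62}
31 → miss, frames {23,62,31}
62 → hit
23 → hit
62 → hit
31 → hit
62 → hit
23 → hit
31 → hit
14 → miss, frames {23,62,31,14}
44 → miss, evict 23, frames {62,31,14,44}
23 → miss, evict 62, frames {31,14,44,23}
62 → miss, evict 31, frames {14,44,23,62}
31 → miss, evict 14, frames {44,23,62,31}
62 → hit
14 → miss, evict 44, frames {23,62,31,14}
23 → hit
Hits: 9.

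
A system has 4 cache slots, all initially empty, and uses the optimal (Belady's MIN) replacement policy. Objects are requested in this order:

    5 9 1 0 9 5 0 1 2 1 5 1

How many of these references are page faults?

5

5 → miss, frames {5}
9 → miss, frames {5,9}
1 → miss, frames {5,9,1}
0 → miss, frames {5,9,1,0}
9 → hit
5 → hit
0 → hit
1 → hit
2 → miss, evict 0, frames {5,9,1,2}
1 → hit
5 → hit
1 → hit
Page faults: 5.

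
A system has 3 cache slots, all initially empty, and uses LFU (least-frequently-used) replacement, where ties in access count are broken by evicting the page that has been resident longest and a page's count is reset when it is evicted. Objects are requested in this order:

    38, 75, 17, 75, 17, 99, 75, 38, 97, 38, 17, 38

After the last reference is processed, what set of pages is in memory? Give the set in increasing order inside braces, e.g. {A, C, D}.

{17, 38, 75}

38 -> fault, frames {38}
75 -> fault, frames {38,75}
17 -> fault, frames {38,75,17}
75 -> hit
17 -> hit
99 -> fault, evict 38, frames {75,17,99}
75 -> hit
38 -> fault, evict 99, frames {75,17,38}
97 -> fault, evict 38, frames {75,17,97}
38 -> fault, evict 97, frames {75,17,38}
17 -> hit
38 -> hit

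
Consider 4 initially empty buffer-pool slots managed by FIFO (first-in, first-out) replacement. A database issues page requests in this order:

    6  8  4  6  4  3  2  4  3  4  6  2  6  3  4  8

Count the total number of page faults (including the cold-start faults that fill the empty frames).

7

6 -> fault, frames (6)
8 -> fault, frames (6 8)
4 -> fault, frames (6 8 4)
6 -> hit
4 -> hit
3 -> fault, frames (6 8 4 3)
2 -> fault, evict 6, frames (8 4 3 2)
4 -> hit
3 -> hit
4 -> hit
6 -> fault, evict 8, frames (4 3 2 6)
2 -> hit
6 -> hit
3 -> hit
4 -> hit
8 -> fault, evict 4, frames (3 2 6 8)
Page faults: 7.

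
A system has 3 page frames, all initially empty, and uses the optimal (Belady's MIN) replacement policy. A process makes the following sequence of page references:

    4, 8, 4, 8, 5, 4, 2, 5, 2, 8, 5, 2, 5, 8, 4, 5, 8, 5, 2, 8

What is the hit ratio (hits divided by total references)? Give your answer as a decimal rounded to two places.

0.70

4: miss, frames [4]
8: miss, frames [4, 8]
4: hit
8: hit
5: miss, frames [4, 8, 5]
4: hit
2: miss, evict 4, frames [8, 5, 2]
5: hit
2: hit
8: hit
5: hit
2: hit
5: hit
8: hit
4: miss, evict 2, frames [8, 5, 4]
5: hit
8: hit
5: hit
2: miss, evict 4, frames [8, 5, 2]
8: hit
Hits: 14 of 20 references → 14/20 = 0.7000.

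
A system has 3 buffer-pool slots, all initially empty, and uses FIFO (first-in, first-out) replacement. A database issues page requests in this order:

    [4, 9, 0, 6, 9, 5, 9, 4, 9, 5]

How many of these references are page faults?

4 → fault, frames {4}
9 → fault, frames {4,9}
0 → fault, frames {4,9,0}
6 → fault, evict 4, frames {9,0,6}
9 → hit
5 → fault, evict 9, frames {0,6,5}
9 → fault, evict 0, frames {6,5,9}
4 → fault, evict 6, frames {5,9,4}
9 → hit
5 → hit
Page faults: 7.

7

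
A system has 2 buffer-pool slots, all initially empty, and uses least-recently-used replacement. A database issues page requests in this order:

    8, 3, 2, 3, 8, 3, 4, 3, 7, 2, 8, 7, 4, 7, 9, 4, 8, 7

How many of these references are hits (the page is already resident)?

4

8: miss, frames {8}
3: miss, frames {8,3}
2: miss, evict 8, frames {3,2}
3: hit
8: miss, evict 2, frames {3,8}
3: hit
4: miss, evict 8, frames {3,4}
3: hit
7: miss, evict 4, frames {3,7}
2: miss, evict 3, frames {7,2}
8: miss, evict 7, frames {2,8}
7: miss, evict 2, frames {8,7}
4: miss, evict 8, frames {7,4}
7: hit
9: miss, evict 4, frames {7,9}
4: miss, evict 7, frames {9,4}
8: miss, evict 9, frames {4,8}
7: miss, evict 4, frames {8,7}
Hits: 4.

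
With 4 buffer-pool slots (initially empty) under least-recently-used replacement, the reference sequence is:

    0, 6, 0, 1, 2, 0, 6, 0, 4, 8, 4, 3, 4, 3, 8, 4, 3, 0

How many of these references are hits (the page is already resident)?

11

0 -> miss, frames {0}
6 -> miss, frames {0,6}
0 -> hit
1 -> miss, frames {6,0,1}
2 -> miss, frames {6,0,1,2}
0 -> hit
6 -> hit
0 -> hit
4 -> miss, evict 1, frames {2,6,0,4}
8 -> miss, evict 2, frames {6,0,4,8}
4 -> hit
3 -> miss, evict 6, frames {0,8,4,3}
4 -> hit
3 -> hit
8 -> hit
4 -> hit
3 -> hit
0 -> hit
Hits: 11.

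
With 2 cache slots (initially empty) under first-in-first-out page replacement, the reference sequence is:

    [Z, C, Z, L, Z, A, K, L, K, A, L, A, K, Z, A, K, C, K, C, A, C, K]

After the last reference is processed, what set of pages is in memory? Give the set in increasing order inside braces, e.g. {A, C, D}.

Z -> fault, frames (Z)
C -> fault, frames (Z C)
Z -> hit
L -> fault, evict Z, frames (C L)
Z -> fault, evict C, frames (L Z)
A -> fault, evict L, frames (Z A)
K -> fault, evict Z, frames (A K)
L -> fault, evict A, frames (K L)
K -> hit
A -> fault, evict K, frames (L A)
L -> hit
A -> hit
K -> fault, evict L, frames (A K)
Z -> fault, evict A, frames (K Z)
A -> fault, evict K, frames (Z A)
K -> fault, evict Z, frames (A K)
C -> fault, evict A, frames (K C)
K -> hit
C -> hit
A -> fault, evict K, frames (C A)
C -> hit
K -> fault, evict C, frames (A K)

{A, K}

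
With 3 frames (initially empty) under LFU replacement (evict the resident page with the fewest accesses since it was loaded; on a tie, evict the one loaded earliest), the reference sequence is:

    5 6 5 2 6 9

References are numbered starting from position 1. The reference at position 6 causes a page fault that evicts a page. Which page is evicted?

2

pos 1: 5 → miss, frames {5}
pos 2: 6 → miss, frames {5,6}
pos 3: 5 → hit
pos 4: 2 → miss, frames {5,6,2}
pos 5: 6 → hit
pos 6: 9 → miss, evict 2, frames {5,6,9}
At position 6, page 2 is evicted.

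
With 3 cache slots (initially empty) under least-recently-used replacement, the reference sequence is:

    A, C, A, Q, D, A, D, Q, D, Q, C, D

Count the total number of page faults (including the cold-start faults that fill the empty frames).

A: fault, frames [A]
C: fault, frames [A, C]
A: hit
Q: fault, frames [C, A, Q]
D: fault, evict C, frames [A, Q, D]
A: hit
D: hit
Q: hit
D: hit
Q: hit
C: fault, evict A, frames [D, Q, C]
D: hit
Page faults: 5.

5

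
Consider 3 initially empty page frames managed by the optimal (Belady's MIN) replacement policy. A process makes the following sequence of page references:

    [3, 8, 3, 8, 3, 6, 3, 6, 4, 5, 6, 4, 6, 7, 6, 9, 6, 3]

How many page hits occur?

10

3: miss, frames (3)
8: miss, frames (3 8)
3: hit
8: hit
3: hit
6: miss, frames (3 8 6)
3: hit
6: hit
4: miss, evict 8, frames (3 6 4)
5: miss, evict 3, frames (6 4 5)
6: hit
4: hit
6: hit
7: miss, evict 5, frames (6 4 7)
6: hit
9: miss, evict 7, frames (6 4 9)
6: hit
3: miss, evict 9, frames (6 4 3)
Hits: 10.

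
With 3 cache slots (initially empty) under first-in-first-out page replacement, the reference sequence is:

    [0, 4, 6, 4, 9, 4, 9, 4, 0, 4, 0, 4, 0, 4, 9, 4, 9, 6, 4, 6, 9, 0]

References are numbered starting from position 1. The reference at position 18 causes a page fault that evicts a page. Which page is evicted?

pos 1: 0: miss, frames {0}
pos 2: 4: miss, frames {0,4}
pos 3: 6: miss, frames {0,4,6}
pos 4: 4: hit
pos 5: 9: miss, evict 0, frames {4,6,9}
pos 6: 4: hit
pos 7: 9: hit
pos 8: 4: hit
pos 9: 0: miss, evict 4, frames {6,9,0}
pos 10: 4: miss, evict 6, frames {9,0,4}
pos 11: 0: hit
pos 12: 4: hit
pos 13: 0: hit
pos 14: 4: hit
pos 15: 9: hit
pos 16: 4: hit
pos 17: 9: hit
pos 18: 6: miss, evict 9, frames {0,4,6}
At position 18, page 9 is evicted.

9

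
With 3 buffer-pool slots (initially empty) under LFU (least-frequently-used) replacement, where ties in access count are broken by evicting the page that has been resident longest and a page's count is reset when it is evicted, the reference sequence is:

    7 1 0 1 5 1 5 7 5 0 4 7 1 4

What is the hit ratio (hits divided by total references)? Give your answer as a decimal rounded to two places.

7 -> miss, frames [7]
1 -> miss, frames [7, 1]
0 -> miss, frames [7, 1, 0]
1 -> hit
5 -> miss, evict 7, frames [1, 0, 5]
1 -> hit
5 -> hit
7 -> miss, evict 0, frames [1, 5, 7]
5 -> hit
0 -> miss, evict 7, frames [1, 5, 0]
4 -> miss, evict 0, frames [1, 5, 4]
7 -> miss, evict 4, frames [1, 5, 7]
1 -> hit
4 -> miss, evict 7, frames [1, 5, 4]
Hits: 5 of 14 references → 5/14 = 0.3571.

0.36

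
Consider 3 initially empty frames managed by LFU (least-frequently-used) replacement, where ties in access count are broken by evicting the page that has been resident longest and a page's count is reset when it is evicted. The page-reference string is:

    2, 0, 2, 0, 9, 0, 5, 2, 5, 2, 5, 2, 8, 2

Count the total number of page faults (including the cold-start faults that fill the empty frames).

5

2: miss, frames [2]
0: miss, frames [2, 0]
2: hit
0: hit
9: miss, frames [2, 0, 9]
0: hit
5: miss, evict 9, frames [2, 0, 5]
2: hit
5: hit
2: hit
5: hit
2: hit
8: miss, evict 0, frames [2, 5, 8]
2: hit
Page faults: 5.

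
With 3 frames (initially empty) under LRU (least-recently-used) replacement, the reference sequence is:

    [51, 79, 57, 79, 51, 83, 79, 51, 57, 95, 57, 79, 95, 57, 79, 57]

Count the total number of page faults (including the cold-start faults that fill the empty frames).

51 -> miss, frames {51}
79 -> miss, frames {51,79}
57 -> miss, frames {51,79,57}
79 -> hit
51 -> hit
83 -> miss, evict 57, frames {79,51,83}
79 -> hit
51 -> hit
57 -> miss, evict 83, frames {79,51,57}
95 -> miss, evict 79, frames {51,57,95}
57 -> hit
79 -> miss, evict 51, frames {95,57,79}
95 -> hit
57 -> hit
79 -> hit
57 -> hit
Page faults: 7.

7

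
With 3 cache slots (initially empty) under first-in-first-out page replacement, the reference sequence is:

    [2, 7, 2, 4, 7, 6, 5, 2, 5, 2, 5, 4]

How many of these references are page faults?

7

2 → fault, frames {2}
7 → fault, frames {2,7}
2 → hit
4 → fault, frames {2,7,4}
7 → hit
6 → fault, evict 2, frames {7,4,6}
5 → fault, evict 7, frames {4,6,5}
2 → fault, evict 4, frames {6,5,2}
5 → hit
2 → hit
5 → hit
4 → fault, evict 6, frames {5,2,4}
Page faults: 7.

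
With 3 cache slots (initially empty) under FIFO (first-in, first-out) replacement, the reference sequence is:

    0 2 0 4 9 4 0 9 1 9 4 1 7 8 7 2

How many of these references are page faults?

0 → miss, frames {0}
2 → miss, frames {0,2}
0 → hit
4 → miss, frames {0,2,4}
9 → miss, evict 0, frames {2,4,9}
4 → hit
0 → miss, evict 2, frames {4,9,0}
9 → hit
1 → miss, evict 4, frames {9,0,1}
9 → hit
4 → miss, evict 9, frames {0,1,4}
1 → hit
7 → miss, evict 0, frames {1,4,7}
8 → miss, evict 1, frames {4,7,8}
7 → hit
2 → miss, evict 4, frames {7,8,2}
Page faults: 10.

10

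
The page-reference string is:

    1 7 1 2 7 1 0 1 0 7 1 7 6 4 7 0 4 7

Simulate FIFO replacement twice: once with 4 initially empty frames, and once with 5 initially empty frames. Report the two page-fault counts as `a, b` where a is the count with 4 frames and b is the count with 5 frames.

4 frames: F F . F . . F . . . . . F F F . . . → 7 faults.
5 frames: F F . F . . F . . . . . F F . . . . → 6 faults.
6 < 7: adding a frame reduced faults, as is typical.

7, 6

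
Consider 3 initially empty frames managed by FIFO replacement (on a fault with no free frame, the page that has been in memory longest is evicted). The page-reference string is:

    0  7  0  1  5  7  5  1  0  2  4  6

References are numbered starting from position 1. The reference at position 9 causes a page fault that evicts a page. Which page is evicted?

pos 1: 0 → fault, frames (0)
pos 2: 7 → fault, frames (0 7)
pos 3: 0 → hit
pos 4: 1 → fault, frames (0 7 1)
pos 5: 5 → fault, evict 0, frames (7 1 5)
pos 6: 7 → hit
pos 7: 5 → hit
pos 8: 1 → hit
pos 9: 0 → fault, evict 7, frames (1 5 0)
At position 9, page 7 is evicted.

7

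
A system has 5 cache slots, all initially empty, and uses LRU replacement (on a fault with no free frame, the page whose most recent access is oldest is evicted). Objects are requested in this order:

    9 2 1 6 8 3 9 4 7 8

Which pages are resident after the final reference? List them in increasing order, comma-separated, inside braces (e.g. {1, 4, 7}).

{3, 4, 7, 8, 9}

9 → fault, frames [9]
2 → fault, frames [9, 2]
1 → fault, frames [9, 2, 1]
6 → fault, frames [9, 2, 1, 6]
8 → fault, frames [9, 2, 1, 6, 8]
3 → fault, evict 9, frames [2, 1, 6, 8, 3]
9 → fault, evict 2, frames [1, 6, 8, 3, 9]
4 → fault, evict 1, frames [6, 8, 3, 9, 4]
7 → fault, evict 6, frames [8, 3, 9, 4, 7]
8 → hit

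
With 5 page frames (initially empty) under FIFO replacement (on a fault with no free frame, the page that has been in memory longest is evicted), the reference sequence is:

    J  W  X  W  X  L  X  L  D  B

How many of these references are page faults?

6

J: miss, frames (J)
W: miss, frames (J W)
X: miss, frames (J W X)
W: hit
X: hit
L: miss, frames (J W X L)
X: hit
L: hit
D: miss, frames (J W X L D)
B: miss, evict J, frames (W X L D B)
Page faults: 6.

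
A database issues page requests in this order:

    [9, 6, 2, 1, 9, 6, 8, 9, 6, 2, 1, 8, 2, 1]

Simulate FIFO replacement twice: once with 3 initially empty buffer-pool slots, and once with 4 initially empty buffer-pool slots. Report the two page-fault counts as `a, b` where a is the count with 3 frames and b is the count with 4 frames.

3 frames: F F F F F F F . . F F . . . → 9 faults.
4 frames: F F F F . . F F F F F F . . → 10 faults.
10 > 9: adding a frame increased faults — Belady's anomaly.

9, 10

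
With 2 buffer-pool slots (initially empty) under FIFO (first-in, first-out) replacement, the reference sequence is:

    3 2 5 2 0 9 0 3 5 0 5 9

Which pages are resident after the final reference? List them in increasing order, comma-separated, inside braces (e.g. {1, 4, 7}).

3 → fault, frames {3}
2 → fault, frames {3,2}
5 → fault, evict 3, frames {2,5}
2 → hit
0 → fault, evict 2, frames {5,0}
9 → fault, evict 5, frames {0,9}
0 → hit
3 → fault, evict 0, frames {9,3}
5 → fault, evict 9, frames {3,5}
0 → fault, evict 3, frames {5,0}
5 → hit
9 → fault, evict 5, frames {0,9}

{0, 9}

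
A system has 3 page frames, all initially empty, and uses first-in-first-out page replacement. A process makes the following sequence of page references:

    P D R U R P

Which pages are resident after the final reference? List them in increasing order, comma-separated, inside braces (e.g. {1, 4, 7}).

P -> miss, frames [P]
D -> miss, frames [P, D]
R -> miss, frames [P, D, R]
U -> miss, evict P, frames [D, R, U]
R -> hit
P -> miss, evict D, frames [R, U, P]

{P, R, U}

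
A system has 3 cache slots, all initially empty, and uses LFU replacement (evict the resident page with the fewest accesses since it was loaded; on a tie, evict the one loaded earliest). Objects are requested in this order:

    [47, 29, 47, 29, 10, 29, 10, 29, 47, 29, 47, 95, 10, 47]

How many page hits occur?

47 -> miss, frames [47]
29 -> miss, frames [47, 29]
47 -> hit
29 -> hit
10 -> miss, frames [47, 29, 10]
29 -> hit
10 -> hit
29 -> hit
47 -> hit
29 -> hit
47 -> hit
95 -> miss, evict 10, frames [47, 29, 95]
10 -> miss, evict 95, frames [47, 29, 10]
47 -> hit
Hits: 9.

9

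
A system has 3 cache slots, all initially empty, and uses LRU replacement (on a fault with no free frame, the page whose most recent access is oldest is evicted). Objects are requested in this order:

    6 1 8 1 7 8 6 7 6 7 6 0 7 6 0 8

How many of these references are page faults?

7

6: fault, frames {6}
1: fault, frames {6,1}
8: fault, frames {6,1,8}
1: hit
7: fault, evict 6, frames {8,1,7}
8: hit
6: fault, evict 1, frames {7,8,6}
7: hit
6: hit
7: hit
6: hit
0: fault, evict 8, frames {7,6,0}
7: hit
6: hit
0: hit
8: fault, evict 7, frames {6,0,8}
Page faults: 7.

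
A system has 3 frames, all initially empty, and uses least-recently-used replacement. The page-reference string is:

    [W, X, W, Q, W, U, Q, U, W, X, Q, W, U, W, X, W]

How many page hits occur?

8

W -> fault, frames {W}
X -> fault, frames {W,X}
W -> hit
Q -> fault, frames {X,W,Q}
W -> hit
U -> fault, evict X, frames {Q,W,U}
Q -> hit
U -> hit
W -> hit
X -> fault, evict Q, frames {U,W,X}
Q -> fault, evict U, frames {W,X,Q}
W -> hit
U -> fault, evict X, frames {Q,W,U}
W -> hit
X -> fault, evict Q, frames {U,W,X}
W -> hit
Hits: 8.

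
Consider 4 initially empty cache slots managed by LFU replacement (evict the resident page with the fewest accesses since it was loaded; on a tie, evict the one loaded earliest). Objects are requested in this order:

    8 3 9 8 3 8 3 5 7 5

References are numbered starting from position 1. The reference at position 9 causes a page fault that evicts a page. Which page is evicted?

pos 1: 8 -> miss, frames [8]
pos 2: 3 -> miss, frames [8, 3]
pos 3: 9 -> miss, frames [8, 3, 9]
pos 4: 8 -> hit
pos 5: 3 -> hit
pos 6: 8 -> hit
pos 7: 3 -> hit
pos 8: 5 -> miss, frames [8, 3, 9, 5]
pos 9: 7 -> miss, evict 9, frames [8, 3, 5, 7]
At position 9, page 9 is evicted.

9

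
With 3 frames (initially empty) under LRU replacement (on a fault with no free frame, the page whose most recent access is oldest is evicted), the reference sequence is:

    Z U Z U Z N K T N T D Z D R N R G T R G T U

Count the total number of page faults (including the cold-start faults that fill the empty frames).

12

Z -> miss, frames (Z)
U -> miss, frames (Z U)
Z -> hit
U -> hit
Z -> hit
N -> miss, frames (U Z N)
K -> miss, evict U, frames (Z N K)
T -> miss, evict Z, frames (N K T)
N -> hit
T -> hit
D -> miss, evict K, frames (N T D)
Z -> miss, evict N, frames (T D Z)
D -> hit
R -> miss, evict T, frames (Z D R)
N -> miss, evict Z, frames (D R N)
R -> hit
G -> miss, evict D, frames (N R G)
T -> miss, evict N, frames (R G T)
R -> hit
G -> hit
T -> hit
U -> miss, evict R, frames (G T U)
Page faults: 12.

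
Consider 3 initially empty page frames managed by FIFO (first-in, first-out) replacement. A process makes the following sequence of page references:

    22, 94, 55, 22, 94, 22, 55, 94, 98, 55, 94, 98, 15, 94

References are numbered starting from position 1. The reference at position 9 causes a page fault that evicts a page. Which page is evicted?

pos 1: 22 -> fault, frames [22]
pos 2: 94 -> fault, frames [22, 94]
pos 3: 55 -> fault, frames [22, 94, 55]
pos 4: 22 -> hit
pos 5: 94 -> hit
pos 6: 22 -> hit
pos 7: 55 -> hit
pos 8: 94 -> hit
pos 9: 98 -> fault, evict 22, frames [94, 55, 98]
At position 9, page 22 is evicted.

22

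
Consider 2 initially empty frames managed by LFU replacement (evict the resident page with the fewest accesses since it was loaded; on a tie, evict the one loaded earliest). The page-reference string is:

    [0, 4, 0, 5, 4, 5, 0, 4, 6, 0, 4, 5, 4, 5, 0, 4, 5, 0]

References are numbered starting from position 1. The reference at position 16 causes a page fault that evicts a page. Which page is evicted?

pos 1: 0: fault, frames {0}
pos 2: 4: fault, frames {0,4}
pos 3: 0: hit
pos 4: 5: fault, evict 4, frames {0,5}
pos 5: 4: fault, evict 5, frames {0,4}
pos 6: 5: fault, evict 4, frames {0,5}
pos 7: 0: hit
pos 8: 4: fault, evict 5, frames {0,4}
pos 9: 6: fault, evict 4, frames {0,6}
pos 10: 0: hit
pos 11: 4: fault, evict 6, frames {0,4}
pos 12: 5: fault, evict 4, frames {0,5}
pos 13: 4: fault, evict 5, frames {0,4}
pos 14: 5: fault, evict 4, frames {0,5}
pos 15: 0: hit
pos 16: 4: fault, evict 5, frames {0,4}
At position 16, page 5 is evicted.

5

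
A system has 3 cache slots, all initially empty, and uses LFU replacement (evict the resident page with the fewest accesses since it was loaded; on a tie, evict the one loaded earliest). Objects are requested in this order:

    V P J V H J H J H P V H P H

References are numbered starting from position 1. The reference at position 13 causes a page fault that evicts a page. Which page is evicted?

pos 1: V -> miss, frames [V]
pos 2: P -> miss, frames [V, P]
pos 3: J -> miss, frames [V, P, J]
pos 4: V -> hit
pos 5: H -> miss, evict P, frames [V, J, H]
pos 6: J -> hit
pos 7: H -> hit
pos 8: J -> hit
pos 9: H -> hit
pos 10: P -> miss, evict V, frames [J, H, P]
pos 11: V -> miss, evict P, frames [J, H, V]
pos 12: H -> hit
pos 13: P -> miss, evict V, frames [J, H, P]
At position 13, page V is evicted.

V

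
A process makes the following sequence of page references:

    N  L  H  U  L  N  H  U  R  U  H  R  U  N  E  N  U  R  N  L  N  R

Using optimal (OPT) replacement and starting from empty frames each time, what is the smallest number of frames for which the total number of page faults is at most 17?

2

f=1: 22 faults
f=2: 15 faults
f=3: 10 faults
f=4: 7 faults
f=5: 6 faults
f=6: 6 faults
Smallest f with faults ≤ 17 is 2.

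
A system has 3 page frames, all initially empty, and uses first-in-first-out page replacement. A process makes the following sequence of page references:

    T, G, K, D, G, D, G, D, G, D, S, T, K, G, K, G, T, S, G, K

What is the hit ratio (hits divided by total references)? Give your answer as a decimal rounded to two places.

T: miss, frames (T)
G: miss, frames (T G)
K: miss, frames (T G K)
D: miss, evict T, frames (G K D)
G: hit
D: hit
G: hit
D: hit
G: hit
D: hit
S: miss, evict G, frames (K D S)
T: miss, evict K, frames (D S T)
K: miss, evict D, frames (S T K)
G: miss, evict S, frames (T K G)
K: hit
G: hit
T: hit
S: miss, evict T, frames (K G S)
G: hit
K: hit
Hits: 11 of 20 references → 11/20 = 0.5500.

0.55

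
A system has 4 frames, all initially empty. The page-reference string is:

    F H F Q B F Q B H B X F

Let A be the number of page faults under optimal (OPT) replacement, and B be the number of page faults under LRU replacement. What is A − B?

-1

Under OPT: F F . F F . . . . . F . → 5 faults.
Under LRU: F F . F F . . . . . F F → 6 faults.
A − B = 5 − 6 = -1.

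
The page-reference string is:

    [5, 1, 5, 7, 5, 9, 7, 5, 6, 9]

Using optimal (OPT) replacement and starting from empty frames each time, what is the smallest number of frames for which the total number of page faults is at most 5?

3

f=1: 10 faults
f=2: 6 faults
f=3: 5 faults
f=4: 5 faults
f=5: 5 faults
Smallest f with faults ≤ 5 is 3.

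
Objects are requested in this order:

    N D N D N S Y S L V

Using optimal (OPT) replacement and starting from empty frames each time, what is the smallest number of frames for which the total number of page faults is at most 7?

2

f=1: 10 faults
f=2: 6 faults
f=3: 6 faults
f=4: 6 faults
f=5: 6 faults
f=6: 6 faults
Smallest f with faults ≤ 7 is 2.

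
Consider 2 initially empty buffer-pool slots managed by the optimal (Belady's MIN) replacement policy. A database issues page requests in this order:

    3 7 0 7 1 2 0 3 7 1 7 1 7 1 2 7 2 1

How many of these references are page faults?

3 → fault, frames (3)
7 → fault, frames (3 7)
0 → fault, evict 3, frames (7 0)
7 → hit
1 → fault, evict 7, frames (0 1)
2 → fault, evict 1, frames (0 2)
0 → hit
3 → fault, evict 0, frames (2 3)
7 → fault, evict 3, frames (2 7)
1 → fault, evict 2, frames (7 1)
7 → hit
1 → hit
7 → hit
1 → hit
2 → fault, evict 1, frames (7 2)
7 → hit
2 → hit
1 → fault, evict 2, frames (7 1)
Page faults: 10.

10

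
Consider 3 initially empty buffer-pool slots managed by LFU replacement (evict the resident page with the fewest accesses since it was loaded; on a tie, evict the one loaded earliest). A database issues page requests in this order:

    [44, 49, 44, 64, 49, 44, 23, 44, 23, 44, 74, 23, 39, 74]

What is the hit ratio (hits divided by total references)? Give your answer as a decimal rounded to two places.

44 -> miss, frames {44}
49 -> miss, frames {44,49}
44 -> hit
64 -> miss, frames {44,49,64}
49 -> hit
44 -> hit
23 -> miss, evict 64, frames {44,49,23}
44 -> hit
23 -> hit
44 -> hit
74 -> miss, evict 49, frames {44,23,74}
23 -> hit
39 -> miss, evict 74, frames {44,23,39}
74 -> miss, evict 39, frames {44,23,74}
Hits: 7 of 14 references → 7/14 = 0.5000.

0.50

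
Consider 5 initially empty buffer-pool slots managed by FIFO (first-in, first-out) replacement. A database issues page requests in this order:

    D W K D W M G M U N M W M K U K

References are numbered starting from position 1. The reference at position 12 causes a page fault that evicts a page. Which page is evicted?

pos 1: D -> miss, frames (D)
pos 2: W -> miss, frames (D W)
pos 3: K -> miss, frames (D W K)
pos 4: D -> hit
pos 5: W -> hit
pos 6: M -> miss, frames (D W K M)
pos 7: G -> miss, frames (D W K M G)
pos 8: M -> hit
pos 9: U -> miss, evict D, frames (W K M G U)
pos 10: N -> miss, evict W, frames (K M G U N)
pos 11: M -> hit
pos 12: W -> miss, evict K, frames (M G U N W)
At position 12, page K is evicted.

K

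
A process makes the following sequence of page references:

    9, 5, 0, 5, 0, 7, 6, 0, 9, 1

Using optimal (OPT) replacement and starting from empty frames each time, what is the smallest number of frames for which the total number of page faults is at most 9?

2

f=1: 10 faults
f=2: 7 faults
f=3: 6 faults
f=4: 6 faults
f=5: 6 faults
f=6: 6 faults
Smallest f with faults ≤ 9 is 2.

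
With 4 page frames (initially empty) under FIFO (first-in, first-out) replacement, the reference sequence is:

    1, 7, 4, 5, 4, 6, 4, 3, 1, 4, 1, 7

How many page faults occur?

9

1 -> miss, frames (1)
7 -> miss, frames (1 7)
4 -> miss, frames (1 7 4)
5 -> miss, frames (1 7 4 5)
4 -> hit
6 -> miss, evict 1, frames (7 4 5 6)
4 -> hit
3 -> miss, evict 7, frames (4 5 6 3)
1 -> miss, evict 4, frames (5 6 3 1)
4 -> miss, evict 5, frames (6 3 1 4)
1 -> hit
7 -> miss, evict 6, frames (3 1 4 7)
Page faults: 9.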